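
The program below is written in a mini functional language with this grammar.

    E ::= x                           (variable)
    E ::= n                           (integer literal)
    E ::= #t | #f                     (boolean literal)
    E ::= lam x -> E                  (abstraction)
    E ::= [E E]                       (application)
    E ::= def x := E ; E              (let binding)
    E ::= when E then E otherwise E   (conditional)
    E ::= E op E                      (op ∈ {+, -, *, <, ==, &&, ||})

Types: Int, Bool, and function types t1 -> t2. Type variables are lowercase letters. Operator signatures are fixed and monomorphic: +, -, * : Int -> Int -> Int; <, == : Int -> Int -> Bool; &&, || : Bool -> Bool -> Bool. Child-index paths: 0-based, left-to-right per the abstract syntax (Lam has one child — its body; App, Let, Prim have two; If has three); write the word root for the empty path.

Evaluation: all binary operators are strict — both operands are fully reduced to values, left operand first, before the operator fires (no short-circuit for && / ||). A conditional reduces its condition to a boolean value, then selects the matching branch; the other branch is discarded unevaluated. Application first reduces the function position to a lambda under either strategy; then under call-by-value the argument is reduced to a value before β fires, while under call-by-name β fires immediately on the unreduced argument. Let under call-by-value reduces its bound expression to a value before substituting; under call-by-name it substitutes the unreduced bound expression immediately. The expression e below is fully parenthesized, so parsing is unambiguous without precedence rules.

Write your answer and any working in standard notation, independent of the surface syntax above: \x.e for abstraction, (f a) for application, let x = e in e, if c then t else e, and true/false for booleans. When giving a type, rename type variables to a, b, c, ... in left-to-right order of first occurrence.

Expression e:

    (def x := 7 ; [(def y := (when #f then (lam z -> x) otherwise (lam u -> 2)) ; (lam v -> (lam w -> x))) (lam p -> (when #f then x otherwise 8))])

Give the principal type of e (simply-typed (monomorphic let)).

Answer: a -> Int

Trace:
let x : Int
  unify Bool ~ Bool
x : Int
\z._ : a -> Int
\u._ : b -> Int
  unify a -> Int ~ b -> Int
  unify a ~ b
  unify Int ~ Int
let y : b -> Int
x : Int
\w._ : d -> Int
\v._ : c -> d -> Int
  unify Bool ~ Bool
x : Int
  unify Int ~ Int
\p._ : e -> Int
  unify c -> d -> Int ~ (e -> Int) -> f
  unify c ~ e -> Int
  unify d -> Int ~ f
_ _ : d -> Int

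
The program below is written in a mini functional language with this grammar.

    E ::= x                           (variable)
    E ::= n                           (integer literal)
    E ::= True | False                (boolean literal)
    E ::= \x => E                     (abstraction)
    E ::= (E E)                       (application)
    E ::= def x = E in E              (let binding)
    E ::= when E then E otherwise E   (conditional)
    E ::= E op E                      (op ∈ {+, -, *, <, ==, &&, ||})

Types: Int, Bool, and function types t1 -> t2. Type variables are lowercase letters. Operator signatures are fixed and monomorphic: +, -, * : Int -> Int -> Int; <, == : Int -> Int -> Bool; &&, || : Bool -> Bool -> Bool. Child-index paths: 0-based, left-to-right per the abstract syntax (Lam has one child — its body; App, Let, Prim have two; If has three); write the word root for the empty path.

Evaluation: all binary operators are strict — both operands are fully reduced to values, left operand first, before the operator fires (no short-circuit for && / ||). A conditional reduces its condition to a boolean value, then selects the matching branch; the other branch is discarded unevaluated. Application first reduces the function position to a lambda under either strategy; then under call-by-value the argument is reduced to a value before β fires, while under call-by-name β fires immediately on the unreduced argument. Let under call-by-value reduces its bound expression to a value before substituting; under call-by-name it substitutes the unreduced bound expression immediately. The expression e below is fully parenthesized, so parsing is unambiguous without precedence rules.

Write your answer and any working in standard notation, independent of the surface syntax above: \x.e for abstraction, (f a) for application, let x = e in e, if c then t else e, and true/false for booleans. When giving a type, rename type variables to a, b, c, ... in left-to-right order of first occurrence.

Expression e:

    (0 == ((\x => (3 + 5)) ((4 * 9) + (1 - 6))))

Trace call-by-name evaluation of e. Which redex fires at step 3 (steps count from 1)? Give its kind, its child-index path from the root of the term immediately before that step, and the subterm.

Answer: delta at root : (0 == 8)

Derivation:
step 0: (0 == ((\x.(3 + 5)) ((4 * 9) + (1 - 6))))
step 1: [beta@1] (0 == (3 + 5))
step 2: [delta@1] (0 == 8)
step 3: [delta@root] false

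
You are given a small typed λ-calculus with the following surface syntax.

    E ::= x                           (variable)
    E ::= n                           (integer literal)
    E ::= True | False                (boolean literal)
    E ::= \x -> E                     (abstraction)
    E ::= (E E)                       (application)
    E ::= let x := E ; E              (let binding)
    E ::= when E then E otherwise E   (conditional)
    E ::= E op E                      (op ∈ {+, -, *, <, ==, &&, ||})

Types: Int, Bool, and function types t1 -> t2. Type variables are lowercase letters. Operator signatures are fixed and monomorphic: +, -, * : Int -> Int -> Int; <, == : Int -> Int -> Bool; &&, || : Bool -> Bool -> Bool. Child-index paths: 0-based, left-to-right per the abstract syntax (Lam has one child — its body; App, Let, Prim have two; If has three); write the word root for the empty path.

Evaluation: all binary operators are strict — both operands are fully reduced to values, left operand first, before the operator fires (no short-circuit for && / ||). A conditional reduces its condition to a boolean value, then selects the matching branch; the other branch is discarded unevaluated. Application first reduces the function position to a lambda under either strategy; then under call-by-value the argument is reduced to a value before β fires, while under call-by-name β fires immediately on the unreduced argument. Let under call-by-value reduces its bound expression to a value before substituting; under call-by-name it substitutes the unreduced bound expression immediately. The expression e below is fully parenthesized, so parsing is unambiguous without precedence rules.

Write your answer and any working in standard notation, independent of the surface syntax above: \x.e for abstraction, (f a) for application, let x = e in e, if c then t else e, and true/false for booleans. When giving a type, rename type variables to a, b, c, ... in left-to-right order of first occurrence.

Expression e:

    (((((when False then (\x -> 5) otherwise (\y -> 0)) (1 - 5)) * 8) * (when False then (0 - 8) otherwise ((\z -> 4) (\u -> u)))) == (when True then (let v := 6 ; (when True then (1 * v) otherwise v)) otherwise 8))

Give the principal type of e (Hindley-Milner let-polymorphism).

Working:
  unify Bool ~ Bool
\x._ : a -> Int
\y._ : b -> Int
  unify a -> Int ~ b -> Int
  unify a ~ b
  unify Int ~ Int
  unify Int ~ Int
  unify Int ~ Int
  unify b -> Int ~ Int -> c
  unify b ~ Int
  unify Int ~ c
_ _ : Int
  unify Int ~ Int
  unify Int ~ Int
  unify Int ~ Int
  unify Bool ~ Bool
  unify Int ~ Int
  unify Int ~ Int
\z._ : d -> Int
u : e
\u._ : e -> e
  unify d -> Int ~ (e -> e) -> f
  unify d ~ e -> e
  unify Int ~ f
_ _ : Int
  unify Int ~ Int
  unify Int ~ Int
  unify Int ~ Int
  unify Bool ~ Bool
let v : Int
  unify Bool ~ Bool
  unify Int ~ Int
v : Int
  unify Int ~ Int
v : Int
  unify Int ~ Int
  unify Int ~ Int
  unify Int ~ Int

Answer: Bool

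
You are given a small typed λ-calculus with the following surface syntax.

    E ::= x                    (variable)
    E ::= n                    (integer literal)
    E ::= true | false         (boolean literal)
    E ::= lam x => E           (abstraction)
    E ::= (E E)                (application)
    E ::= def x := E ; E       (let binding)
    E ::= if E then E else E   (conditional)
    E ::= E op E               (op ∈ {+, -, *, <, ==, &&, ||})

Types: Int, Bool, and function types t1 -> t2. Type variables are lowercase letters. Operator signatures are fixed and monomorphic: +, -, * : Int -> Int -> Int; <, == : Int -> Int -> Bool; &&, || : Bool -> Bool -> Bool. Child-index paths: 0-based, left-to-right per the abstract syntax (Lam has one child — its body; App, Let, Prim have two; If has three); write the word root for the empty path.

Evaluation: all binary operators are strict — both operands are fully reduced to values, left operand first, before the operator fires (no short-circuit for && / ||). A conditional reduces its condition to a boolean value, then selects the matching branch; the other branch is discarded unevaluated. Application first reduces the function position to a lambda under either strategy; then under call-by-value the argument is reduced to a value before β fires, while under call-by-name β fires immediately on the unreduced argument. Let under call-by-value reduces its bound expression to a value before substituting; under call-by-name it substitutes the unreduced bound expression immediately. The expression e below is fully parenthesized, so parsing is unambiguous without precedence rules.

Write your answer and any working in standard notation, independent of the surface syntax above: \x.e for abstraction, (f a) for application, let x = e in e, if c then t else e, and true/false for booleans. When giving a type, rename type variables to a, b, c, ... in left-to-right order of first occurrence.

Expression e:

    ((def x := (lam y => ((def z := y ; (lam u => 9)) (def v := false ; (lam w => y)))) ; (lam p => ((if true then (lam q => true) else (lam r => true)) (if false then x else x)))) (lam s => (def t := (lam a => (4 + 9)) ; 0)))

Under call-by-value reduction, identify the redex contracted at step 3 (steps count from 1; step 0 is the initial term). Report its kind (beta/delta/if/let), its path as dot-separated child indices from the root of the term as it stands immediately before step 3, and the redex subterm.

Working:
step 0: ((let x = (\y.((let z = y in (\u.9)) (let v = false in (\w.y)))) in (\p.((if true then (\q.true) else (\r.true)) (if false then x else x)))) (\s.(let t = (\a.(4 + 9)) in 0)))
step 1: [let@0] ((\p.((if true then (\q.true) else (\r.true)) (if false then (\y.((let z = y in (\u.9)) (let v = false in (\w.y)))) else (\y.((let z = y in (\u.9)) (let v = false in (\w.y))))))) (\s.(let t = (\a.(4 + 9)) in 0)))
step 2: [beta@root] ((if true then (\q.true) else (\r.true)) (if false then (\y.((let z = y in (\u.9)) (let v = false in (\w.y)))) else (\y.((let z = y in (\u.9)) (let v = false in (\w.y))))))
step 3: [if@0] ((\q.true) (if false then (\y.((let z = y in (\u.9)) (let v = false in (\w.y)))) else (\y.((let z = y in (\u.9)) (let v = false in (\w.y))))))

Answer: if at 0 : (if true then (\q.true) else (\r.true))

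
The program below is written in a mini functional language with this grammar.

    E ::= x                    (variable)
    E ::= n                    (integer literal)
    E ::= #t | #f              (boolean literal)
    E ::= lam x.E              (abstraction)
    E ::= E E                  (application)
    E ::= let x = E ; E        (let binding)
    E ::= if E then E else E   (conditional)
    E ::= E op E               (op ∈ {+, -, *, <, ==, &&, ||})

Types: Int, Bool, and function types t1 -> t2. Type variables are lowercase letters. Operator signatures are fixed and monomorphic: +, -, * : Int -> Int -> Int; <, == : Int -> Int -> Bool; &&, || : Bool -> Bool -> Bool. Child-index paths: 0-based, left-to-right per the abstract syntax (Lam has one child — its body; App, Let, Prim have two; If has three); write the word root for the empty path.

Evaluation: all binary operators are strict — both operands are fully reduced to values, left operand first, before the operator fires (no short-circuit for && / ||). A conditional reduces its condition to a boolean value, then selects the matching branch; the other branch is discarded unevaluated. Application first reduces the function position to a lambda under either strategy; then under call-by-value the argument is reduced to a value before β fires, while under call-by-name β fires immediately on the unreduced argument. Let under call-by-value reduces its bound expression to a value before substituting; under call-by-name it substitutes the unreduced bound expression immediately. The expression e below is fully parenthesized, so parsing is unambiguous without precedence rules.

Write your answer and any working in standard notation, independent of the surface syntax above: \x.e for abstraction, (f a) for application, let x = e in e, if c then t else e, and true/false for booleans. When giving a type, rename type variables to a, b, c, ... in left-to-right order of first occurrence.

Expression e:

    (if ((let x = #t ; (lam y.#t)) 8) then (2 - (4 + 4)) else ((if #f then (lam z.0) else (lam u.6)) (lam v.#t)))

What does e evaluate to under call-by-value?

Working:
step 0: (if ((let x = true in (\y.true)) 8) then (2 - (4 + 4)) else ((if false then (\z.0) else (\u.6)) (\v.true)))
step 1: [let@0.0] (if ((\y.true) 8) then (2 - (4 + 4)) else ((if false then (\z.0) else (\u.6)) (\v.true)))
step 2: [beta@0] (if true then (2 - (4 + 4)) else ((if false then (\z.0) else (\u.6)) (\v.true)))
step 3: [if@root] (2 - (4 + 4))
step 4: [delta@1] (2 - 8)
step 5: [delta@root] -6

Answer: -6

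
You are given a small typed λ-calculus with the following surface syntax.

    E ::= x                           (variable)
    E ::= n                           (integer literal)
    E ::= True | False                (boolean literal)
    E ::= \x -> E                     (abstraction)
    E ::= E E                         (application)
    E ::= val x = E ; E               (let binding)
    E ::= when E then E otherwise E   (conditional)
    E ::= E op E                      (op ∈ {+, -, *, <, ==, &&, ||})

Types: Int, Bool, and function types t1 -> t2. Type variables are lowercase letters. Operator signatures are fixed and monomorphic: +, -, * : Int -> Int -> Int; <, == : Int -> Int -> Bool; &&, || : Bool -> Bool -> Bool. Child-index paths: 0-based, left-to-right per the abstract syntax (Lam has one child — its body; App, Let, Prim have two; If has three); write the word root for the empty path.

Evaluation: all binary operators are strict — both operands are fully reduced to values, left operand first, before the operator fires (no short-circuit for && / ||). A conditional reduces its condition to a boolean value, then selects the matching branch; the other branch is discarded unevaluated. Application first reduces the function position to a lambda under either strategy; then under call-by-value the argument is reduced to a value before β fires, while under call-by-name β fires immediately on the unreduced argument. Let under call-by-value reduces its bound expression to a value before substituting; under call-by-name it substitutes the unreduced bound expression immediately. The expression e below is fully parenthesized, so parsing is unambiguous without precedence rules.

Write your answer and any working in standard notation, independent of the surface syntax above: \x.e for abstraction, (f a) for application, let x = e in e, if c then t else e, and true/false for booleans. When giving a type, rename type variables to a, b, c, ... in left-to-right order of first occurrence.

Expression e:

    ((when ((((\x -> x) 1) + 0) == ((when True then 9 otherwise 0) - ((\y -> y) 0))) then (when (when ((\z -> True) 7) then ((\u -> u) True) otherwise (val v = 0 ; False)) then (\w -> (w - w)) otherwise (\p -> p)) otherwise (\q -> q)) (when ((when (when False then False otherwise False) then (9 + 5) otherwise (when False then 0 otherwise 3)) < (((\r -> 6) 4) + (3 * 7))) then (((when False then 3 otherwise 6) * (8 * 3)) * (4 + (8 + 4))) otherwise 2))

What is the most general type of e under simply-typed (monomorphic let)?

Trace:
x : a
\x._ : a -> a
  unify a -> a ~ Int -> b
  unify a ~ Int
  unify Int ~ b
_ _ : Int
  unify Int ~ Int
  unify Int ~ Int
  unify Int ~ Int
  unify Bool ~ Bool
  unify Int ~ Int
  unify Int ~ Int
y : c
\y._ : c -> c
  unify c -> c ~ Int -> d
  unify c ~ Int
  unify Int ~ d
_ _ : Int
  unify Int ~ Int
  unify Int ~ Int
  unify Bool ~ Bool
\z._ : e -> Bool
  unify e -> Bool ~ Int -> f
  unify e ~ Int
  unify Bool ~ f
_ _ : Bool
  unify Bool ~ Bool
u : g
\u._ : g -> g
  unify g -> g ~ Bool -> h
  unify g ~ Bool
  unify Bool ~ h
_ _ : Bool
let v : Int
  unify Bool ~ Bool
  unify Bool ~ Bool
w : i
  unify i ~ Int
w : Int
  unify Int ~ Int
\w._ : Int -> Int
p : j
\p._ : j -> j
  unify Int -> Int ~ j -> j
  unify Int ~ j
  unify Int ~ Int
q : k
\q._ : k -> k
  unify Int -> Int ~ k -> k
  unify Int ~ k
  unify Int ~ Int
  unify Bool ~ Bool
  unify Bool ~ Bool
  unify Bool ~ Bool
  unify Int ~ Int
  unify Int ~ Int
  unify Bool ~ Bool
  unify Int ~ Int
  unify Int ~ Int
  unify Int ~ Int
\r._ : l -> Int
  unify l -> Int ~ Int -> m
  unify l ~ Int
  unify Int ~ m
_ _ : Int
  unify Int ~ Int
  unify Int ~ Int
  unify Int ~ Int
  unify Int ~ Int
  unify Int ~ Int
  unify Bool ~ Bool
  unify Bool ~ Bool
  unify Int ~ Int
  unify Int ~ Int
  unify Int ~ Int
  unify Int ~ Int
  unify Int ~ Int
  unify Int ~ Int
  unify Int ~ Int
  unify Int ~ Int
  unify Int ~ Int
  unify Int ~ Int
  unify Int ~ Int
  unify Int ~ Int
  unify Int -> Int ~ Int -> n
  unify Int ~ Int
  unify Int ~ n
_ _ : Int

Answer: Int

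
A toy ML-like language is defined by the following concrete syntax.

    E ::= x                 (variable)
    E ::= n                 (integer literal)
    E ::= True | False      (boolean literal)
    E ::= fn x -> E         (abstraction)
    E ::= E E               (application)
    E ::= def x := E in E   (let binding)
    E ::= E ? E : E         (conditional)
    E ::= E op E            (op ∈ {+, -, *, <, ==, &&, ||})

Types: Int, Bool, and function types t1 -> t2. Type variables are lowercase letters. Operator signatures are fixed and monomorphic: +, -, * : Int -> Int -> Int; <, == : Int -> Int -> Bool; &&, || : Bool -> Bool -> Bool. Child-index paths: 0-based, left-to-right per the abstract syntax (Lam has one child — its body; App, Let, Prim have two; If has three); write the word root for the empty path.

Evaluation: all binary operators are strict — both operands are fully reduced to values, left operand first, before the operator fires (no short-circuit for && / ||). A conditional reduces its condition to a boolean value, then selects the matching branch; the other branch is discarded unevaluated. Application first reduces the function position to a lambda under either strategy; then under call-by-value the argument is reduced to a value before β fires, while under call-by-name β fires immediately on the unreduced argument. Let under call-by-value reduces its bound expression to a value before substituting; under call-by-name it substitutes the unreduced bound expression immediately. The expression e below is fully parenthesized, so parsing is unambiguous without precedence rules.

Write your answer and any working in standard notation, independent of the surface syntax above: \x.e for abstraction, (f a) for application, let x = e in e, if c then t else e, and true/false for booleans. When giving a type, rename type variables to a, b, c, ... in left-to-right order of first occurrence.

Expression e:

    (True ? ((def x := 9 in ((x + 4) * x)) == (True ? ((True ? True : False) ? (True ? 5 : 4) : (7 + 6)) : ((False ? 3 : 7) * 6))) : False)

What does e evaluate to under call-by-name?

Answer: false

Trace:
step 0: (if true then ((let x = 9 in ((x + 4) * x)) == (if true then (if (if true then true else false) then (if true then 5 else 4) else (7 + 6)) else ((if false then 3 else 7) * 6))) else false)
step 1: [if@root] ((let x = 9 in ((x + 4) * x)) == (if true then (if (if true then true else false) then (if true then 5 else 4) else (7 + 6)) else ((if false then 3 else 7) * 6)))
step 2: [let@0] (((9 + 4) * 9) == (if true then (if (if true then true else false) then (if true then 5 else 4) else (7 + 6)) else ((if false then 3 else 7) * 6)))
step 3: [delta@0.0] ((13 * 9) == (if true then (if (if true then true else false) then (if true then 5 else 4) else (7 + 6)) else ((if false then 3 else 7) * 6)))
step 4: [delta@0] (117 == (if true then (if (if true then true else false) then (if true then 5 else 4) else (7 + 6)) else ((if false then 3 else 7) * 6)))
step 5: [if@1] (117 == (if (if true then true else false) then (if true then 5 else 4) else (7 + 6)))
step 6: [if@1.0] (117 == (if true then (if true then 5 else 4) else (7 + 6)))
step 7: [if@1] (117 == (if true then 5 else 4))
step 8: [if@1] (117 == 5)
step 9: [delta@root] false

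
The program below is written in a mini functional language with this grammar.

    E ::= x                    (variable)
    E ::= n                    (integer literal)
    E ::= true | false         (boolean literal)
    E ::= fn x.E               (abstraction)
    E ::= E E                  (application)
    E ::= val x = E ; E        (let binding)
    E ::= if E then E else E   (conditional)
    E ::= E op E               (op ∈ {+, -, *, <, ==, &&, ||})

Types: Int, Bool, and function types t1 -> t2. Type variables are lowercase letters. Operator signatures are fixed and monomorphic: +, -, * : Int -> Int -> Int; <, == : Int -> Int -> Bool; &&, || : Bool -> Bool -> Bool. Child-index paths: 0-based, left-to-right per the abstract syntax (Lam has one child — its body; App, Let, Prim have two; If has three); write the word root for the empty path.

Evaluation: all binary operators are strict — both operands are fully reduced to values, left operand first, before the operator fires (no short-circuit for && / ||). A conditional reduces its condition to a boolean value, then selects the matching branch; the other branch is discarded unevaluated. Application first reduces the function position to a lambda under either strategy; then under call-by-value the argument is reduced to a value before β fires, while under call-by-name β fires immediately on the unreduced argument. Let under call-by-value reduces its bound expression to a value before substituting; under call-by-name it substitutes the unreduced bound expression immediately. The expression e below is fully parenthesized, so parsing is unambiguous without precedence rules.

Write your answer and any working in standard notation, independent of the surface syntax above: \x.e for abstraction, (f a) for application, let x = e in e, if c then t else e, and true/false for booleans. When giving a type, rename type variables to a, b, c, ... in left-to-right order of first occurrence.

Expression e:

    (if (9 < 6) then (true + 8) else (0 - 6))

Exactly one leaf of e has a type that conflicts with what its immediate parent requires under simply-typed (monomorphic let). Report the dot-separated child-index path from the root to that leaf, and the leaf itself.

Derivation:
  unify Int ~ Int
  unify Int ~ Int
  unify Bool ~ Bool
  unify Bool ~ Int
  FAIL: mismatch Bool ~ Int

Answer: 1.0 : true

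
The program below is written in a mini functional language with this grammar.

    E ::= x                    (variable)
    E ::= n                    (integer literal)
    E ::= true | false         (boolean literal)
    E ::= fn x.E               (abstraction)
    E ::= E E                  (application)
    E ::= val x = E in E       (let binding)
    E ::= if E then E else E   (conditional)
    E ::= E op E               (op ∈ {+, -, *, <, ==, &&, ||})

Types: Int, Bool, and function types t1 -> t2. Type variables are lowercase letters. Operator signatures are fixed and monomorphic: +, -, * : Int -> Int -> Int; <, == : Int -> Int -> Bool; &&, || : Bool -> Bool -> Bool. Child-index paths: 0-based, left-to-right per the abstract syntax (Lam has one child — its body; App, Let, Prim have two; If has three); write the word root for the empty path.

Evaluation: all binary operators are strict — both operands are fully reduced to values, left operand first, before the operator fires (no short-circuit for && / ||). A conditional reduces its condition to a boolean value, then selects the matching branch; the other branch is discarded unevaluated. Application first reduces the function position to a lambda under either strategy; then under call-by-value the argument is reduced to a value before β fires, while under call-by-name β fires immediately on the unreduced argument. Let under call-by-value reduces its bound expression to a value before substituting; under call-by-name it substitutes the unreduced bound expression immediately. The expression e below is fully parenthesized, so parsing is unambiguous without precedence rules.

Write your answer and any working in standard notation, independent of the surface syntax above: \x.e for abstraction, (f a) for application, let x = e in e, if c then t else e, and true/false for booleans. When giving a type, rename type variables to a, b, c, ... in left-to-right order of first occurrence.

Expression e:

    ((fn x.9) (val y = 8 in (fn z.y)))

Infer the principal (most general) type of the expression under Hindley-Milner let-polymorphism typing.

Answer: Int

Derivation:
\x._ : a -> Int
let y : Int
y : Int
\z._ : b -> Int
  unify a -> Int ~ (b -> Int) -> c
  unify a ~ b -> Int
  unify Int ~ c
_ _ : Int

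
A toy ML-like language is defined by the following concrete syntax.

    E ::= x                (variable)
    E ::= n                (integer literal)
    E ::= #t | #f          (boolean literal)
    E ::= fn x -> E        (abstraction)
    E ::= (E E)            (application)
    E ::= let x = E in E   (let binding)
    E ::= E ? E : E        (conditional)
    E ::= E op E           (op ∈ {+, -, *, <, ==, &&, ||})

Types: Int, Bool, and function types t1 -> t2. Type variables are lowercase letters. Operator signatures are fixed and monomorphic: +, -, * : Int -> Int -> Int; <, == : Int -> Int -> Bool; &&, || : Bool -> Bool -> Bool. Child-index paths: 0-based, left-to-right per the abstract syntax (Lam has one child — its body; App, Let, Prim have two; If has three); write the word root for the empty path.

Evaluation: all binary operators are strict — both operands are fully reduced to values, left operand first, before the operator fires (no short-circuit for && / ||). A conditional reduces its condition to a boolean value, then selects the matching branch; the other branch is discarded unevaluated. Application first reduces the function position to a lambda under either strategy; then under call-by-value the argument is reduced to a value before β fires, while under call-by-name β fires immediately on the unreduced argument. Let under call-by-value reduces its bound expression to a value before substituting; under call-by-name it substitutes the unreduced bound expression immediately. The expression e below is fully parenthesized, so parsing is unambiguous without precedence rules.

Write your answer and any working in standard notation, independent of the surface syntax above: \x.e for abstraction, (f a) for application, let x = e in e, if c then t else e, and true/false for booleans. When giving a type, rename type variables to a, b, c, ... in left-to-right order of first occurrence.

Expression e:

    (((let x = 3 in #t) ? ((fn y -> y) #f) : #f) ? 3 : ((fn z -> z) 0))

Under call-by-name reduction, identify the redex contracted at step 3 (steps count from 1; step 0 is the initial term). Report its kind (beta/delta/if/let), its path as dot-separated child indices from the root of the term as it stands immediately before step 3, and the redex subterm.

Derivation:
step 0: (if (if (let x = 3 in true) then ((\y.y) false) else false) then 3 else ((\z.z) 0))
step 1: [let@0.0] (if (if true then ((\y.y) false) else false) then 3 else ((\z.z) 0))
step 2: [if@0] (if ((\y.y) false) then 3 else ((\z.z) 0))
step 3: [beta@0] (if false then 3 else ((\z.z) 0))

Answer: beta at 0 : ((\y.y) false)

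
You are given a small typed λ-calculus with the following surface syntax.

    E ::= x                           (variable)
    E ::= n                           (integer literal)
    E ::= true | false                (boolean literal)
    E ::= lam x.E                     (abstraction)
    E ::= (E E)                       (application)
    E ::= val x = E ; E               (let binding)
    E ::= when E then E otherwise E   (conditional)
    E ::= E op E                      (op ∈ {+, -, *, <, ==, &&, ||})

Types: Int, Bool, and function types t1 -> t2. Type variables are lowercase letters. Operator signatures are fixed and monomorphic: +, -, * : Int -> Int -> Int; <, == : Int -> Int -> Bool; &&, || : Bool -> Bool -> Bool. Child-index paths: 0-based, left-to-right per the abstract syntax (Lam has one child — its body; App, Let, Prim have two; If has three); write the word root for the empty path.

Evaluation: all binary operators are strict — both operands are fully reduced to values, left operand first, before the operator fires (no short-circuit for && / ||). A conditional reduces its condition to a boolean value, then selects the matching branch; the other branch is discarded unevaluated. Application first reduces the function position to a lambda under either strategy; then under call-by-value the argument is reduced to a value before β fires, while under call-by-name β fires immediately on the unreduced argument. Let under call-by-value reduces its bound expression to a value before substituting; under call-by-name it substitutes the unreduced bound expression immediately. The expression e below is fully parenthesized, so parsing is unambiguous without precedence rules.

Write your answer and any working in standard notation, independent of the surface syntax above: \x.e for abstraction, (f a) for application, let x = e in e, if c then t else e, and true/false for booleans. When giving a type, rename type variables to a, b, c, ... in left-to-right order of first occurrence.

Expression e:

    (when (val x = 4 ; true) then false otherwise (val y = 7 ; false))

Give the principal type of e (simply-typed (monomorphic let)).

Answer: Bool

Trace:
let x : Int
  unify Bool ~ Bool
let y : Int
  unify Bool ~ Bool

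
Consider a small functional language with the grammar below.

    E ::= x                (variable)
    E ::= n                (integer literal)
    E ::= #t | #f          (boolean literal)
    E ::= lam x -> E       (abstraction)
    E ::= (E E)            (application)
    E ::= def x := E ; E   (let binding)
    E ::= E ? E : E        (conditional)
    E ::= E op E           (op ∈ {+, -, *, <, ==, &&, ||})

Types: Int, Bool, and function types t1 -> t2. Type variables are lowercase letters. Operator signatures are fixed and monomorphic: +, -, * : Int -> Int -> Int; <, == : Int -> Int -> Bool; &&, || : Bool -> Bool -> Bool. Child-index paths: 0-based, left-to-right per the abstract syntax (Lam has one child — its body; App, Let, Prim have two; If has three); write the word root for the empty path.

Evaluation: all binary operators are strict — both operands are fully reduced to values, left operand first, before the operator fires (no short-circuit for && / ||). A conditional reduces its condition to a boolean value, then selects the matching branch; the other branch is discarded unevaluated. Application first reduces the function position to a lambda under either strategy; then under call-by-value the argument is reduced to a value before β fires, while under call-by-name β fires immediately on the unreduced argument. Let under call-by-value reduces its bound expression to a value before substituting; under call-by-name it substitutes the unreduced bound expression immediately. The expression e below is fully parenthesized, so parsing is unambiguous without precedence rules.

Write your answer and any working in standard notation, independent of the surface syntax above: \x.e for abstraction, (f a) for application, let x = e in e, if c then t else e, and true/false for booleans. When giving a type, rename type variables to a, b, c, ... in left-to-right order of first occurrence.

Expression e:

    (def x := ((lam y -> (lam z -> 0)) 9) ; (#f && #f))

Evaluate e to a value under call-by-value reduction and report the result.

Answer: false

Trace:
step 0: (let x = ((\y.(\z.0)) 9) in (false && false))
step 1: [beta@0] (let x = (\z.0) in (false && false))
step 2: [let@root] (false && false)
step 3: [delta@root] false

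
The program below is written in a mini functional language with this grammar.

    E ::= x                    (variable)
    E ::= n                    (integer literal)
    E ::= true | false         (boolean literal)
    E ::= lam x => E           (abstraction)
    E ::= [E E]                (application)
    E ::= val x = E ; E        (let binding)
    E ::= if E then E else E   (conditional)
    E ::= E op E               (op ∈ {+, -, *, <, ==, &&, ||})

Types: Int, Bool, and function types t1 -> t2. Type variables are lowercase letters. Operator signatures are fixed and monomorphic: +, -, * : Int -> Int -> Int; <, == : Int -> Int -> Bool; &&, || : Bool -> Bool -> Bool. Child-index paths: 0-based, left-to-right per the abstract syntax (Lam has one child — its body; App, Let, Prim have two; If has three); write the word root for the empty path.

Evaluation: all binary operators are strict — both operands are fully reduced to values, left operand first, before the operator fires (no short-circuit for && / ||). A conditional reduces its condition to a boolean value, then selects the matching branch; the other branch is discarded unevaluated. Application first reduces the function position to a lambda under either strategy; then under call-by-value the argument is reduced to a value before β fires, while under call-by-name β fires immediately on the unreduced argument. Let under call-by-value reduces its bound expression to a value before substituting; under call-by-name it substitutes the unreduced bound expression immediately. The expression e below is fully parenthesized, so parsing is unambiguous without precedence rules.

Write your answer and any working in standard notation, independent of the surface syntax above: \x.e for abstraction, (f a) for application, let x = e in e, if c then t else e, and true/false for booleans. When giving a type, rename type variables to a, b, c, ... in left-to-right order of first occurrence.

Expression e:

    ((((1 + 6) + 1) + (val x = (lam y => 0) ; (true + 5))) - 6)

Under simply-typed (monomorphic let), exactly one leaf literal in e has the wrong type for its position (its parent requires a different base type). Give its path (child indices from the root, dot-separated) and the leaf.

Trace:
  unify Int ~ Int
  unify Int ~ Int
  unify Int ~ Int
  unify Int ~ Int
  unify Int ~ Int
\y._ : a -> Int
let x : a -> Int
  unify Bool ~ Int
  FAIL: mismatch Bool ~ Int

Answer: 0.1.1.0 : true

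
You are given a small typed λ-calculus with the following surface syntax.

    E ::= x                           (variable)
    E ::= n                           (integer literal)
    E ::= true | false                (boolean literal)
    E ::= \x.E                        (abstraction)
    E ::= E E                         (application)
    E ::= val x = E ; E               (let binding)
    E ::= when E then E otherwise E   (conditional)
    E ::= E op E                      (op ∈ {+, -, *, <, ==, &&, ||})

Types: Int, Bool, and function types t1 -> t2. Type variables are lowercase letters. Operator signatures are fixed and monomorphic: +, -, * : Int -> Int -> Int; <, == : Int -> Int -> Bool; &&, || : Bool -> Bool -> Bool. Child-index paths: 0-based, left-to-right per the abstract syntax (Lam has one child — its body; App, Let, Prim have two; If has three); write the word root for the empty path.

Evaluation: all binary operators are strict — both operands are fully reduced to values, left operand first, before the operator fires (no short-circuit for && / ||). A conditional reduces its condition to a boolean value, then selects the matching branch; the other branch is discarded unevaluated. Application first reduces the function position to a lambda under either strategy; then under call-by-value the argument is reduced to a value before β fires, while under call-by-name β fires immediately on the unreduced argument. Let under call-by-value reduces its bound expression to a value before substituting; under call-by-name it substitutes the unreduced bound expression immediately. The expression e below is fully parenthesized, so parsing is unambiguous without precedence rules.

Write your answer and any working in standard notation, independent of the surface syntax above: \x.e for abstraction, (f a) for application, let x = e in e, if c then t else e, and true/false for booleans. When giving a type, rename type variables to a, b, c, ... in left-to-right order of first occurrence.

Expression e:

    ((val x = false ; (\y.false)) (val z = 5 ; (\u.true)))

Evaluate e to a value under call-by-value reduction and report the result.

Working:
step 0: ((let x = false in (\y.false)) (let z = 5 in (\u.true)))
step 1: [let@0] ((\y.false) (let z = 5 in (\u.true)))
step 2: [let@1] ((\y.false) (\u.true))
step 3: [beta@root] false

Answer: false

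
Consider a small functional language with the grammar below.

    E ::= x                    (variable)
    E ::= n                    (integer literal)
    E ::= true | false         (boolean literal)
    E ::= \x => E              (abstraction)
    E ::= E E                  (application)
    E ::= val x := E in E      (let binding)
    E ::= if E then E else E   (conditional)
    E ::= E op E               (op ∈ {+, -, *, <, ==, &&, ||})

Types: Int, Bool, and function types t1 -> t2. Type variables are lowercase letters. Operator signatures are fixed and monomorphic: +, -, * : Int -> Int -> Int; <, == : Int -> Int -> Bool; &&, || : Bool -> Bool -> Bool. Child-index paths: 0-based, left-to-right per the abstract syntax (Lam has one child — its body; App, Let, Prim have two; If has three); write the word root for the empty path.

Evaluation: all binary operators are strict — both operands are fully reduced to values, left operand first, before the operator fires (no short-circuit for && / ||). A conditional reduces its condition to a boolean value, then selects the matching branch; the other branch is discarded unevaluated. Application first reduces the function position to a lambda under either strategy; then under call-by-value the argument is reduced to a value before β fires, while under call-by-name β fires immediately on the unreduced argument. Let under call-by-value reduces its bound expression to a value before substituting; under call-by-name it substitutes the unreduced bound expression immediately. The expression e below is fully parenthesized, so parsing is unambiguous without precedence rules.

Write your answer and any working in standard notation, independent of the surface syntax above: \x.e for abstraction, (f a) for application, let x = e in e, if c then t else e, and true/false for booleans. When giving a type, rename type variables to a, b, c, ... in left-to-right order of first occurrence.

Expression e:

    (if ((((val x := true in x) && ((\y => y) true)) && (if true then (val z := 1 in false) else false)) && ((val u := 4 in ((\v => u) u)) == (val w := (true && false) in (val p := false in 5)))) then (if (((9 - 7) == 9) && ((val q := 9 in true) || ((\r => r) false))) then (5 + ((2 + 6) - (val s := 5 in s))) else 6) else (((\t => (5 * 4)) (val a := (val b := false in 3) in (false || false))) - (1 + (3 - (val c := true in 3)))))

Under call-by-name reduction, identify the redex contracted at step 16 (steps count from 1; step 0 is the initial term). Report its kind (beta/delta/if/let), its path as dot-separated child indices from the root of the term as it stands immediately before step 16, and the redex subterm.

Answer: let at 1.1.1 : (let c = true in 3)

Derivation:
step 0: (if ((((let x = true in x) && ((\y.y) true)) && (if true then (let z = 1 in false) else false)) && ((let u = 4 in ((\v.u) u)) == (let w = (true && false) in (let p = false in 5)))) then (if (((9 - 7) == 9) && ((let q = 9 in true) || ((\r.r) false))) then (5 + ((2 + 6) - (let s = 5 in s))) else 6) else (((\t.(5 * 4)) (let a = (let b = false in 3) in (false || false))) - (1 + (3 - (let c = true in 3)))))
step 1: [let@0.0.0.0] (if (((true && ((\y.y) true)) && (if true then (let z = 1 in false) else false)) && ((let u = 4 in ((\v.u) u)) == (let w = (true && false) in (let p = false in 5)))) then (if (((9 - 7) == 9) && ((let q = 9 in true) || ((\r.r) false))) then (5 + ((2 + 6) - (let s = 5 in s))) else 6) else (((\t.(5 * 4)) (let a = (let b = false in 3) in (false || false))) - (1 + (3 - (let c = true in 3)))))
step 2: [beta@0.0.0.1] (if (((true && true) && (if true then (let z = 1 in false) else false)) && ((let u = 4 in ((\v.u) u)) == (let w = (true && false) in (let p = false in 5)))) then (if (((9 - 7) == 9) && ((let q = 9 in true) || ((\r.r) false))) then (5 + ((2 + 6) - (let s = 5 in s))) else 6) else (((\t.(5 * 4)) (let a = (let b = false in 3) in (false || false))) - (1 + (3 - (let c = true in 3)))))
step 3: [delta@0.0.0] (if ((true && (if true then (let z = 1 in false) else false)) && ((let u = 4 in ((\v.u) u)) == (let w = (true && false) in (let p = false in 5)))) then (if (((9 - 7) == 9) && ((let q = 9 in true) || ((\r.r) false))) then (5 + ((2 + 6) - (let s = 5 in s))) else 6) else (((\t.(5 * 4)) (let a = (let b = false in 3) in (false || false))) - (1 + (3 - (let c = true in 3)))))
step 4: [if@0.0.1] (if ((true && (let z = 1 in false)) && ((let u = 4 in ((\v.u) u)) == (let w = (true && false) in (let p = false in 5)))) then (if (((9 - 7) == 9) && ((let q = 9 in true) || ((\r.r) false))) then (5 + ((2 + 6) - (let s = 5 in s))) else 6) else (((\t.(5 * 4)) (let a = (let b = false in 3) in (false || false))) - (1 + (3 - (let c = true in 3)))))
step 5: [let@0.0.1] (if ((true && false) && ((let u = 4 in ((\v.u) u)) == (let w = (true && false) in (let p = false in 5)))) then (if (((9 - 7) == 9) && ((let q = 9 in true) || ((\r.r) false))) then (5 + ((2 + 6) - (let s = 5 in s))) else 6) else (((\t.(5 * 4)) (let a = (let b = false in 3) in (false || false))) - (1 + (3 - (let c = true in 3)))))
step 6: [delta@0.0] (if (false && ((let u = 4 in ((\v.u) u)) == (let w = (true && false) in (let p = false in 5)))) then (if (((9 - 7) == 9) && ((let q = 9 in true) || ((\r.r) false))) then (5 + ((2 + 6) - (let s = 5 in s))) else 6) else (((\t.(5 * 4)) (let a = (let b = false in 3) in (false || false))) - (1 + (3 - (let c = true in 3)))))
step 7: [let@0.1.0] (if (false && (((\v.4) 4) == (let w = (true && false) in (let p = false in 5)))) then (if (((9 - 7) == 9) && ((let q = 9 in true) || ((\r.r) false))) then (5 + ((2 + 6) - (let s = 5 in s))) else 6) else (((\t.(5 * 4)) (let a = (let b = false in 3) in (false || false))) - (1 + (3 - (let c = true in 3)))))
step 8: [beta@0.1.0] (if (false && (4 == (let w = (true && false) in (let p = false in 5)))) then (if (((9 - 7) == 9) && ((let q = 9 in true) || ((\r.r) false))) then (5 + ((2 + 6) - (let s = 5 in s))) else 6) else (((\t.(5 * 4)) (let a = (let b = false in 3) in (false || false))) - (1 + (3 - (let c = true in 3)))))
step 9: [let@0.1.1] (if (false && (4 == (let p = false in 5))) then (if (((9 - 7) == 9) && ((let q = 9 in true) || ((\r.r) false))) then (5 + ((2 + 6) - (let s = 5 in s))) else 6) else (((\t.(5 * 4)) (let a = (let b = false in 3) in (false || false))) - (1 + (3 - (let c = true in 3)))))
step 10: [let@0.1.1] (if (false && (4 == 5)) then (if (((9 - 7) == 9) && ((let q = 9 in true) || ((\r.r) false))) then (5 + ((2 + 6) - (let s = 5 in s))) else 6) else (((\t.(5 * 4)) (let a = (let b = false in 3) in (false || false))) - (1 + (3 - (let c = true in 3)))))
step 11: [delta@0.1] (if (false && false) then (if (((9 - 7) == 9) && ((let q = 9 in true) || ((\r.r) false))) then (5 + ((2 + 6) - (let s = 5 in s))) else 6) else (((\t.(5 * 4)) (let a = (let b = false in 3) in (false || false))) - (1 + (3 - (let c = true in 3)))))
step 12: [delta@0] (if false then (if (((9 - 7) == 9) && ((let q = 9 in true) || ((\r.r) false))) then (5 + ((2 + 6) - (let s = 5 in s))) else 6) else (((\t.(5 * 4)) (let a = (let b = false in 3) in (false || false))) - (1 + (3 - (let c = true in 3)))))
step 13: [if@root] (((\t.(5 * 4)) (let a = (let b = false in 3) in (false || false))) - (1 + (3 - (let c = true in 3))))
step 14: [beta@0] ((5 * 4) - (1 + (3 - (let c = true in 3))))
step 15: [delta@0] (20 - (1 + (3 - (let c = true in 3))))
step 16: [let@1.1.1] (20 - (1 + (3 - 3)))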